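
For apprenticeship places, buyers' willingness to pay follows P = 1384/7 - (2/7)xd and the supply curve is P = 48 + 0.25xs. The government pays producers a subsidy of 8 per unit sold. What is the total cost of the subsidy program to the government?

Pre-subsidy: 1384/7 - (2/7)x = 48 + 0.25x gives x* = 4192/15 and P* = 1768/15.
With the subsidy, sellers receive Ps = Pb + 8 for each unit, where Pb is the price buyers pay.
On the curves, Pb = 1384/7 - (2/7)x and Ps = 48 + 0.25x; the wedge Ps − Pb = 8 gives 48 + 0.25x − (1384/7 - (2/7)x) = 8, so x' = 294.4.
Then Pb = 1384/7 − (2/7)·294.4 = 113.6 and Ps = 48 + 0.25·294.4 = 121.6.
Government outlay = subsidy × quantity = 8 × 294.4 = 2355.2.

Government cost = 2355.2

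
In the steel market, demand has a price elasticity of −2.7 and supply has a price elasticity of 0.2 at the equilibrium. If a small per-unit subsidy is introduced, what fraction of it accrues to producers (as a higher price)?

Producer share = 27/29

For a small subsidy around the equilibrium, the benefit split depends on the relative slopes, which at a point are proportional to the elasticities.
Buyer share = εs/(εs + |εd|) = 0.2/(0.2 + 2.7) = 2/29; seller share = |εd|/(εs + |εd|) = 27/29.
So producers capture 27/29 of the subsidy.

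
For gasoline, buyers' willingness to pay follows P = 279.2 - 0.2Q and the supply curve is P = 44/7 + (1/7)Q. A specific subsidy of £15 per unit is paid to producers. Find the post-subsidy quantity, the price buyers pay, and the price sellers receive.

Pre-subsidy: 279.2 - 0.2Q = 44/7 + (1/7)Q gives Q* = 796 and P* = 120.
With the subsidy, sellers receive Ps = Pb + 15 for each unit, where Pb is the price buyers pay.
On the curves, Pb = 279.2 - 0.2Q and Ps = 44/7 + (1/7)Q; the wedge Ps − Pb = 15 gives 44/7 + (1/7)Q − (279.2 - 0.2Q) = 15, so Q' = 839.75.
Then Pb = 279.2 − 0.2·839.75 = 111.25 and Ps = 44/7 + (1/7)·839.75 = 126.25.

Q' = 839.75; buyers pay £111.25; sellers receive £126.25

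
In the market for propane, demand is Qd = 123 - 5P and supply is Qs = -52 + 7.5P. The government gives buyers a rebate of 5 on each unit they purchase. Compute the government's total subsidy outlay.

Government cost = 340

Pre-subsidy: 123 - 5P = -52 + 7.5P gives P* = 14, Q* = 53.
With the rebate, buyers effectively pay Pb = Ps − 5, where Ps is the price sellers receive.
Demand in terms of Ps becomes Qd = 123 − 5(Ps − 5) = 148 - 5Ps. Setting this equal to supply: 148 - 5Ps = -52 + 7.5Ps, so Ps = 16.
Buyers pay Pb = 16 − 5 = 11; Q' = -52 + 7.5·16 = 68.
Government outlay = subsidy × quantity = 5 × 68 = 340.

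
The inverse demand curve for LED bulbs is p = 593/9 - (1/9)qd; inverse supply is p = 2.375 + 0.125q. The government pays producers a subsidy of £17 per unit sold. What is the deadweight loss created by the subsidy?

Pre-subsidy: 593/9 - (1/9)q = 2.375 + 0.125q gives q* = 269 and p* = 36.
With the subsidy, sellers receive ps = pb + 17 for each unit, where pb is the price buyers pay.
On the curves, pb = 593/9 - (1/9)q and ps = 2.375 + 0.125q; the wedge ps − pb = 17 gives 2.375 + 0.125q − (593/9 - (1/9)q) = 17, so q' = 341.
Then pb = 593/9 − (1/9)·341 = 28 and ps = 2.375 + 0.125·341 = 45.
The subsidy expands output by 341 − 269 = 72 past the efficient level; on those units the gap between marginal cost and willingness to pay runs from 0 up to 17.
DWL = ½ × 17 × 72 = 612.

Deadweight loss = £612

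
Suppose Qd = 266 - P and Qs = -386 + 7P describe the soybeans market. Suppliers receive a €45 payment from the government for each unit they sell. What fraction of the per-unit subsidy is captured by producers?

Pre-subsidy: 266 - P = -386 + 7P gives P* = 81.5, Q* = 184.5.
With the subsidy, sellers receive Ps = Pb + 45 for each unit, where Pb is the price buyers pay.
Supply in terms of Pb becomes Qs = -386 + 7(Pb + 45) = -71 + 7Pb. Setting this equal to demand: 266 - Pb = -71 + 7Pb, so Pb = 42.125.
Sellers receive Ps = 42.125 + 45 = 87.125; Q' = 266 − 1·42.125 = 223.875.
Buyers' price falls by P* − Pb = 81.5 − 42.125 = 39.375; sellers' price rises by Ps − P* = 87.125 − 81.5 = 5.625.
So producers capture 5.625/45 = 0.125 of each unit of subsidy.

Producer share = 0.125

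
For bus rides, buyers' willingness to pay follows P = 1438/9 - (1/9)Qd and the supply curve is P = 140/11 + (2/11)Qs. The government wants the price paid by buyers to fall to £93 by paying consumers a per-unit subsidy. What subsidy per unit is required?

Required subsidy s = £29 per unit

At a buyer price of 93, quantity demanded is 1438 − 9·93 = 601.
Sellers supply 601 only when they receive Ps = 140/11 + (2/11)·601 = 122.
s = Ps − Pb = 122 − 93 = 29.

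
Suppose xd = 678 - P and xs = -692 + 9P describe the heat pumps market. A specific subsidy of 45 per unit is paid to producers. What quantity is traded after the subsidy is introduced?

x' = 581.5

Pre-subsidy: 678 - P = -692 + 9P gives P* = 137, x* = 541.
With the subsidy, sellers receive Ps = Pb + 45 for each unit, where Pb is the price buyers pay.
Supply in terms of Pb becomes xs = -692 + 9(Pb + 45) = -287 + 9Pb. Setting this equal to demand: 678 - Pb = -287 + 9Pb, so Pb = 96.5.
Sellers receive Ps = 96.5 + 45 = 141.5; x' = 678 − 1·96.5 = 581.5.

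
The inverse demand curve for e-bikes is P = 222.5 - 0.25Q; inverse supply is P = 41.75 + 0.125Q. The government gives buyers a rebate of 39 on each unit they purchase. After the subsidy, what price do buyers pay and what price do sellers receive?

Buyers pay 76; sellers receive 115

Pre-subsidy: 222.5 - 0.25Q = 41.75 + 0.125Q gives Q* = 482 and P* = 102.
With the rebate, buyers effectively pay Pb = Ps − 39, where Ps is the price sellers receive.
On the curves, Pb = 222.5 - 0.25Q and Ps = 41.75 + 0.125Q; the wedge Ps − Pb = 39 gives 41.75 + 0.125Q − (222.5 - 0.25Q) = 39, so Q' = 586.
Then Pb = 222.5 − 0.25·586 = 76 and Ps = 41.75 + 0.125·586 = 115.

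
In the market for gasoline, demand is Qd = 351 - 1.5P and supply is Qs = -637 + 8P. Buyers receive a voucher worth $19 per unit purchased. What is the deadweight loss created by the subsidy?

Pre-subsidy: 351 - 1.5P = -637 + 8P gives P* = 104, Q* = 195.
With the rebate, buyers effectively pay Pb = Ps − 19, where Ps is the price sellers receive.
Demand in terms of Ps becomes Qd = 351 − 1.5(Ps − 19) = 379.5 - 1.5Ps. Setting this equal to supply: 379.5 - 1.5Ps = -637 + 8Ps, so Ps = 107.
Buyers pay Pb = 107 − 19 = 88; Q' = -637 + 8·107 = 219.
The subsidy expands output by 219 − 195 = 24 past the efficient level; on those units the gap between marginal cost and willingness to pay runs from 0 up to 19.
DWL = ½ × 19 × 24 = 228.

Deadweight loss = $228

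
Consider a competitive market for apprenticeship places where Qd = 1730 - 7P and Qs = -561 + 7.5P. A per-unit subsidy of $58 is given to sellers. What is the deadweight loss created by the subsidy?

Pre-subsidy: 1730 - 7P = -561 + 7.5P gives P* = 158, Q* = 624.
With the subsidy, sellers receive Ps = Pb + 58 for each unit, where Pb is the price buyers pay.
Supply in terms of Pb becomes Qs = -561 + 7.5(Pb + 58) = -126 + 7.5Pb. Setting this equal to demand: 1730 - 7Pb = -126 + 7.5Pb, so Pb = 128.
Sellers receive Ps = 128 + 58 = 186; Q' = 1730 − 7·128 = 834.
The subsidy expands output by 834 − 624 = 210 past the efficient level; on those units the gap between marginal cost and willingness to pay runs from 0 up to 58.
DWL = ½ × 58 × 210 = 6090.

Deadweight loss = $6090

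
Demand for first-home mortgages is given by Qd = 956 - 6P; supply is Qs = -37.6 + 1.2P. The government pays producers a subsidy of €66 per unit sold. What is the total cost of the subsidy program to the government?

Pre-subsidy: 956 - 6P = -37.6 + 1.2P gives P* = 138, Q* = 128.
With the subsidy, sellers receive Ps = Pb + 66 for each unit, where Pb is the price buyers pay.
Supply in terms of Pb becomes Qs = -37.6 + 1.2(Pb + 66) = 41.6 + 1.2Pb. Setting this equal to demand: 956 - 6Pb = 41.6 + 1.2Pb, so Pb = 127.
Sellers receive Ps = 127 + 66 = 193; Q' = 956 − 6·127 = 194.
Government outlay = subsidy × quantity = 66 × 194 = 12804.

Government cost = €12804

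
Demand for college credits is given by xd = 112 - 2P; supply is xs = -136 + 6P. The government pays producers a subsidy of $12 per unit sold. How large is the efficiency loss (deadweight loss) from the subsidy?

Pre-subsidy: 112 - 2P = -136 + 6P gives P* = 31, x* = 50.
With the subsidy, sellers receive Ps = Pb + 12 for each unit, where Pb is the price buyers pay.
Supply in terms of Pb becomes xs = -136 + 6(Pb + 12) = -64 + 6Pb. Setting this equal to demand: 112 - 2Pb = -64 + 6Pb, so Pb = 22.
Sellers receive Ps = 22 + 12 = 34; x' = 112 − 2·22 = 68.
The subsidy expands output by 68 − 50 = 18 past the efficient level; on those units the gap between marginal cost and willingness to pay runs from 0 up to 12.
DWL = ½ × 12 × 18 = 108.

Deadweight loss = $108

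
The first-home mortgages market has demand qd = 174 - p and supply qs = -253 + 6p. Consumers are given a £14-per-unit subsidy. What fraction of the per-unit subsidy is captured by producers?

Pre-subsidy: 174 - p = -253 + 6p gives p* = 61, q* = 113.
With the rebate, buyers effectively pay pb = ps − 14, where ps is the price sellers receive.
Demand in terms of ps becomes qd = 174 − 1(ps − 14) = 188 - ps. Setting this equal to supply: 188 - ps = -253 + 6ps, so ps = 63.
Buyers pay pb = 63 − 14 = 49; q' = -253 + 6·63 = 125.
Buyers' price falls by p* − pb = 61 − 49 = 12; sellers' price rises by ps − p* = 63 − 61 = 2.
So producers capture 2/14 = 1/7 of each unit of subsidy.

Producer share = 1/7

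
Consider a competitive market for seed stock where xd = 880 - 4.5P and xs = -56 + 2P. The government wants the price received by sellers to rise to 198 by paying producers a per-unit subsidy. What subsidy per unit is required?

At a seller price of 198, quantity supplied is -56 + 2·198 = 340.
Buyers absorb 340 only when they pay Pb with 880 − 4.5·Pb = 340, i.e. Pb = 120.
s = Ps − Pb = 198 − 120 = 78.

Required subsidy s = 78 per unit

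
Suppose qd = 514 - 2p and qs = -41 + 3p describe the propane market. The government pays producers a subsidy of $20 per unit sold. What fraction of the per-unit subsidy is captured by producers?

Pre-subsidy: 514 - 2p = -41 + 3p gives p* = 111, q* = 292.
With the subsidy, sellers receive ps = pb + 20 for each unit, where pb is the price buyers pay.
Supply in terms of pb becomes qs = -41 + 3(pb + 20) = 19 + 3pb. Setting this equal to demand: 514 - 2pb = 19 + 3pb, so pb = 99.
Sellers receive ps = 99 + 20 = 119; q' = 514 − 2·99 = 316.
Buyers' price falls by p* − pb = 111 − 99 = 12; sellers' price rises by ps − p* = 119 − 111 = 8.
So producers capture 8/20 = 0.4 of each unit of subsidy.

Producer share = 0.4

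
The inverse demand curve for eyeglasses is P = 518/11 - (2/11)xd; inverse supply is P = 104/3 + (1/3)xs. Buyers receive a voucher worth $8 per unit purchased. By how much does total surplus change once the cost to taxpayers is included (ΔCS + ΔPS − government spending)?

Net change in total surplus = -1056/17

Pre-subsidy: 518/11 - (2/11)x = 104/3 + (1/3)x gives x* = 410/17 and P* = 726/17.
With the rebate, buyers effectively pay Pb = Ps − 8, where Ps is the price sellers receive.
On the curves, Pb = 518/11 - (2/11)x and Ps = 104/3 + (1/3)x; the wedge Ps − Pb = 8 gives 104/3 + (1/3)x − (518/11 - (2/11)x) = 8, so x' = 674/17.
Then Pb = 518/11 − (2/11)·(674/17) = 678/17 and Ps = 104/3 + (1/3)·(674/17) = 814/17.
ΔCS = ½(410/17 + 674/17)(726/17 − 678/17) = 26016/289; ΔPS = ½(410/17 + 674/17)(814/17 − 726/17) = 47696/289.
Government spending = 8 × 674/17 = 5392/17.
Net change = 26016/289 + 47696/289 − 5392/17 = -1056/17. The loss equals the DWL triangle ½·8·264/17.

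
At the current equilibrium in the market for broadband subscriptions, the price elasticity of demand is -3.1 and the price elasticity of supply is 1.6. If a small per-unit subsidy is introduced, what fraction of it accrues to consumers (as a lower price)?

For a small subsidy around the equilibrium, the benefit split depends on the relative slopes, which at a point are proportional to the elasticities.
Buyer share = εs/(εs + |εd|) = 1.6/(1.6 + 3.1) = 16/47; seller share = |εd|/(εs + |εd|) = 31/47.

Consumer share = 16/47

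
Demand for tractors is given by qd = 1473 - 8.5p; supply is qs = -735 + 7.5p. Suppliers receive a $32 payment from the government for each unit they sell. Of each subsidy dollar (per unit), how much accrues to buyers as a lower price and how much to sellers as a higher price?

Pre-subsidy: 1473 - 8.5p = -735 + 7.5p gives p* = 138, q* = 300.
With the subsidy, sellers receive ps = pb + 32 for each unit, where pb is the price buyers pay.
Supply in terms of pb becomes qs = -735 + 7.5(pb + 32) = -495 + 7.5pb. Setting this equal to demand: 1473 - 8.5pb = -495 + 7.5pb, so pb = 123.
Sellers receive ps = 123 + 32 = 155; q' = 1473 − 8.5·123 = 427.5.
Buyers' price falls by p* − pb = 138 − 123 = 15; sellers' price rises by ps − p* = 155 − 138 = 17.

Buyers gain $15 per unit; sellers gain $17 per unit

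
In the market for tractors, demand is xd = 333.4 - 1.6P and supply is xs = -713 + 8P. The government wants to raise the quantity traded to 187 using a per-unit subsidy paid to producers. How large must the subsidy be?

At x = 187, invert demand for the buyer price: Pb = (333.4 − 187)/1.6 = 91.5; invert supply for the seller price: Ps = (187 − (-713))/8 = 112.5.
The subsidy must fill the gap: s = Ps − Pb = 112.5 − 91.5 = 21.

Required subsidy s = 21 per unit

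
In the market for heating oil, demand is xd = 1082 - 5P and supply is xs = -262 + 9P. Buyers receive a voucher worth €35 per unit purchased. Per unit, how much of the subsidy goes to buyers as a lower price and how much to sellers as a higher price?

Buyers gain €22.5 per unit; sellers gain €12.5 per unit

Pre-subsidy: 1082 - 5P = -262 + 9P gives P* = 96, x* = 602.
With the rebate, buyers effectively pay Pb = Ps − 35, where Ps is the price sellers receive.
Demand in terms of Ps becomes xd = 1082 − 5(Ps − 35) = 1257 - 5Ps. Setting this equal to supply: 1257 - 5Ps = -262 + 9Ps, so Ps = 108.5.
Buyers pay Pb = 108.5 − 35 = 73.5; x' = -262 + 9·108.5 = 714.5.
Buyers' price falls by P* − Pb = 96 − 73.5 = 22.5; sellers' price rises by Ps − P* = 108.5 − 96 = 12.5.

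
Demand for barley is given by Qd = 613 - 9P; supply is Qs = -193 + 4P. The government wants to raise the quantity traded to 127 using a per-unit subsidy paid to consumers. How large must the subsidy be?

Required subsidy s = 26 per unit

At Q = 127, invert demand for the buyer price: Pb = (613 − 127)/9 = 54; invert supply for the seller price: Ps = (127 − (-193))/4 = 80.
The subsidy must fill the gap: s = Ps − Pb = 80 − 54 = 26.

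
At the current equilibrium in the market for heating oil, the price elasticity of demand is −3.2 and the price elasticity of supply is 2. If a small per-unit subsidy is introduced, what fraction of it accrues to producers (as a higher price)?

For a small subsidy around the equilibrium, the benefit split depends on the relative slopes, which at a point are proportional to the elasticities.
Buyer share = εs/(εs + |εd|) = 2/(2 + 3.2) = 5/13; seller share = |εd|/(εs + |εd|) = 8/13.
So producers capture 8/13 of the subsidy.

Producer share = 8/13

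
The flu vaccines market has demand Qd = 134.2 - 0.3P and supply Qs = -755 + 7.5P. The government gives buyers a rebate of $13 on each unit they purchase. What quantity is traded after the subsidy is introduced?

Pre-subsidy: 134.2 - 0.3P = -755 + 7.5P gives P* = 114, Q* = 100.
With the rebate, buyers effectively pay Pb = Ps − 13, where Ps is the price sellers receive.
Demand in terms of Ps becomes Qd = 134.2 − 0.3(Ps − 13) = 138.1 - 0.3Ps. Setting this equal to supply: 138.1 - 0.3Ps = -755 + 7.5Ps, so Ps = 114.5.
Buyers pay Pb = 114.5 − 13 = 101.5; Q' = -755 + 7.5·114.5 = 103.75.

Q' = 103.75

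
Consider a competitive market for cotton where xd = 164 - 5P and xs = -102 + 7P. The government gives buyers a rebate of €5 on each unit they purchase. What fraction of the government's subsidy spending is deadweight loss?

DWL / government spending = 175/1626

Pre-subsidy: 164 - 5P = -102 + 7P gives P* = 133/6, x* = 319/6.
With the rebate, buyers effectively pay Pb = Ps − 5, where Ps is the price sellers receive.
Demand in terms of Ps becomes xd = 164 − 5(Ps − 5) = 189 - 5Ps. Setting this equal to supply: 189 - 5Ps = -102 + 7Ps, so Ps = 24.25.
Buyers pay Pb = 24.25 − 5 = 19.25; x' = -102 + 7·24.25 = 67.75.
ΔCS = ½(319/6 + 67.75)(133/6 − 19.25) = 50785/288; ΔPS = ½(319/6 + 67.75)(24.25 − 133/6) = 36275/288.
Government spending = 5 × 67.75 = 338.75.
DWL = ½ × 5 × (67.75 − 319/6) = 875/24; fraction = (875/24) / 338.75 = 175/1626.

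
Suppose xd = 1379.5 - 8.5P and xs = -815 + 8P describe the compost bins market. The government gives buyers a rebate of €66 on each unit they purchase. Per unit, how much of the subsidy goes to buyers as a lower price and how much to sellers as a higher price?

Buyers gain €32 per unit; sellers gain €34 per unit

Pre-subsidy: 1379.5 - 8.5P = -815 + 8P gives P* = 133, x* = 249.
With the rebate, buyers effectively pay Pb = Ps − 66, where Ps is the price sellers receive.
Demand in terms of Ps becomes xd = 1379.5 − 8.5(Ps − 66) = 1940.5 - 8.5Ps. Setting this equal to supply: 1940.5 - 8.5Ps = -815 + 8Ps, so Ps = 167.
Buyers pay Pb = 167 − 66 = 101; x' = -815 + 8·167 = 521.
Buyers' price falls by P* − Pb = 133 − 101 = 32; sellers' price rises by Ps − P* = 167 − 133 = 34.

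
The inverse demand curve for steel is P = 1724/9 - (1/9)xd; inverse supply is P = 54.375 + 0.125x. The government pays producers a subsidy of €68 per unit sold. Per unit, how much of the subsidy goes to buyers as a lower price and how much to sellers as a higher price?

Buyers gain €32 per unit; sellers gain €36 per unit

Pre-subsidy: 1724/9 - (1/9)x = 54.375 + 0.125x gives x* = 581 and P* = 127.
With the subsidy, sellers receive Ps = Pb + 68 for each unit, where Pb is the price buyers pay.
On the curves, Pb = 1724/9 - (1/9)x and Ps = 54.375 + 0.125x; the wedge Ps − Pb = 68 gives 54.375 + 0.125x − (1724/9 - (1/9)x) = 68, so x' = 869.
Then Pb = 1724/9 − (1/9)·869 = 95 and Ps = 54.375 + 0.125·869 = 163.
Buyers' price falls by P* − Pb = 127 − 95 = 32; sellers' price rises by Ps − P* = 163 − 127 = 36.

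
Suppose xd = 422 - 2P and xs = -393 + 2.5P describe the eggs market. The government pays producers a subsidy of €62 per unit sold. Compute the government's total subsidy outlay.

Pre-subsidy: 422 - 2P = -393 + 2.5P gives P* = 1630/9, x* = 538/9.
With the subsidy, sellers receive Ps = Pb + 62 for each unit, where Pb is the price buyers pay.
Supply in terms of Pb becomes xs = -393 + 2.5(Pb + 62) = -238 + 2.5Pb. Setting this equal to demand: 422 - 2Pb = -238 + 2.5Pb, so Pb = 440/3.
Sellers receive Ps = 440/3 + 62 = 626/3; x' = 422 − 2·(440/3) = 386/3.
Government outlay = subsidy × quantity = 62 × 386/3 = 23932/3.

Government cost = 23932/3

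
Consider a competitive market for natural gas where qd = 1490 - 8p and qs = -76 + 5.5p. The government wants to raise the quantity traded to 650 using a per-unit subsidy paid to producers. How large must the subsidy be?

At q = 650, invert demand for the buyer price: pb = (1490 − 650)/8 = 105; invert supply for the seller price: ps = (650 − (-76))/5.5 = 132.
The subsidy must fill the gap: s = ps − pb = 132 − 105 = 27.

Required subsidy s = 27 per unit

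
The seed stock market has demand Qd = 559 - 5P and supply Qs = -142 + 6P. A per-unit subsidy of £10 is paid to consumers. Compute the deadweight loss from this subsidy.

Deadweight loss = 1500/11

Pre-subsidy: 559 - 5P = -142 + 6P gives P* = 701/11, Q* = 2644/11.
With the rebate, buyers effectively pay Pb = Ps − 10, where Ps is the price sellers receive.
Demand in terms of Ps becomes Qd = 559 − 5(Ps − 10) = 609 - 5Ps. Setting this equal to supply: 609 - 5Ps = -142 + 6Ps, so Ps = 751/11.
Buyers pay Pb = 751/11 − 10 = 641/11; Q' = -142 + 6·(751/11) = 2944/11.
The subsidy expands output by 2944/11 − 2644/11 = 300/11 past the efficient level; on those units the gap between marginal cost and willingness to pay runs from 0 up to 10.
DWL = ½ × 10 × 300/11 = 1500/11.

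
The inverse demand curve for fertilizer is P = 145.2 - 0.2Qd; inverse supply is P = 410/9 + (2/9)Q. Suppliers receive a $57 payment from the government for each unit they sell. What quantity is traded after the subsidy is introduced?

Q' = 371

Pre-subsidy: 145.2 - 0.2Q = 410/9 + (2/9)Q gives Q* = 236 and P* = 98.
With the subsidy, sellers receive Ps = Pb + 57 for each unit, where Pb is the price buyers pay.
On the curves, Pb = 145.2 - 0.2Q and Ps = 410/9 + (2/9)Q; the wedge Ps − Pb = 57 gives 410/9 + (2/9)Q − (145.2 - 0.2Q) = 57, so Q' = 371.
Then Pb = 145.2 − 0.2·371 = 71 and Ps = 410/9 + (2/9)·371 = 128.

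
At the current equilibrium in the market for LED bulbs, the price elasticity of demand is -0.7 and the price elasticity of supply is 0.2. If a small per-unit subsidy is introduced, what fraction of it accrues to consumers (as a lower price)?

For a small subsidy around the equilibrium, the benefit split depends on the relative slopes, which at a point are proportional to the elasticities.
Buyer share = εs/(εs + |εd|) = 0.2/(0.2 + 0.7) = 2/9; seller share = |εd|/(εs + |εd|) = 7/9.

Consumer share = 2/9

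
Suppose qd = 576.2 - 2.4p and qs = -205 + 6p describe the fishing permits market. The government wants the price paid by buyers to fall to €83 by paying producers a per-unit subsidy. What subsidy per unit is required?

Required subsidy s = €14 per unit

At a buyer price of 83, quantity demanded is 576.2 − 2.4·83 = 377.
Sellers supply 377 only when they receive ps with -205 + 6·ps = 377, i.e. ps = 97.
s = ps − pb = 97 − 83 = 14.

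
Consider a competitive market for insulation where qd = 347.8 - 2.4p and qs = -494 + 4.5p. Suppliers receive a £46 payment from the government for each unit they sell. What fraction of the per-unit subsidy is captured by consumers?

Consumer share = 15/23

Pre-subsidy: 347.8 - 2.4p = -494 + 4.5p gives p* = 122, q* = 55.
With the subsidy, sellers receive ps = pb + 46 for each unit, where pb is the price buyers pay.
Supply in terms of pb becomes qs = -494 + 4.5(pb + 46) = -287 + 4.5pb. Setting this equal to demand: 347.8 - 2.4pb = -287 + 4.5pb, so pb = 92.
Sellers receive ps = 92 + 46 = 138; q' = 347.8 − 2.4·92 = 127.
Buyers' price falls by p* − pb = 122 − 92 = 30; sellers' price rises by ps − p* = 138 − 122 = 16.
So consumers capture 30/46 = 15/23 of each unit of subsidy.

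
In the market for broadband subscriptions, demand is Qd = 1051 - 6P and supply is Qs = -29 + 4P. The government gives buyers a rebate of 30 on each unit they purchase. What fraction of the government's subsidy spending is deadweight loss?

Pre-subsidy: 1051 - 6P = -29 + 4P gives P* = 108, Q* = 403.
With the rebate, buyers effectively pay Pb = Ps − 30, where Ps is the price sellers receive.
Demand in terms of Ps becomes Qd = 1051 − 6(Ps − 30) = 1231 - 6Ps. Setting this equal to supply: 1231 - 6Ps = -29 + 4Ps, so Ps = 126.
Buyers pay Pb = 126 − 30 = 96; Q' = -29 + 4·126 = 475.
ΔCS = ½(403 + 475)(108 − 96) = 5268; ΔPS = ½(403 + 475)(126 − 108) = 7902.
Government spending = 30 × 475 = 14250.
DWL = ½ × 30 × (475 − 403) = 1080; fraction = 1080 / 14250 = 36/475.

DWL / government spending = 36/475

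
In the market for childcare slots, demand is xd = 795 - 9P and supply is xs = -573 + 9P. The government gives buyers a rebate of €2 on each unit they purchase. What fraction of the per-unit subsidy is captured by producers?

Pre-subsidy: 795 - 9P = -573 + 9P gives P* = 76, x* = 111.
With the rebate, buyers effectively pay Pb = Ps − 2, where Ps is the price sellers receive.
Demand in terms of Ps becomes xd = 795 − 9(Ps − 2) = 813 - 9Ps. Setting this equal to supply: 813 - 9Ps = -573 + 9Ps, so Ps = 77.
Buyers pay Pb = 77 − 2 = 75; x' = -573 + 9·77 = 120.
Buyers' price falls by P* − Pb = 76 − 75 = 1; sellers' price rises by Ps − P* = 77 − 76 = 1.
So producers capture 1/2 = 0.5 of each unit of subsidy.

Producer share = 0.5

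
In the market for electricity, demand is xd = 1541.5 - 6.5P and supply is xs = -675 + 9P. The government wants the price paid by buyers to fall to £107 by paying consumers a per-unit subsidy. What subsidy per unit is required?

Required subsidy s = £62 per unit

At a buyer price of 107, quantity demanded is 1541.5 − 6.5·107 = 846.
Sellers supply 846 only when they receive Ps with -675 + 9·Ps = 846, i.e. Ps = 169.
s = Ps − Pb = 169 − 107 = 62.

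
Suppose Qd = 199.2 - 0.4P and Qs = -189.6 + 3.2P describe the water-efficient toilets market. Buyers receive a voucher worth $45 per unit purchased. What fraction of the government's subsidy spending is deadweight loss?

Pre-subsidy: 199.2 - 0.4P = -189.6 + 3.2P gives P* = 108, Q* = 156.
With the rebate, buyers effectively pay Pb = Ps − 45, where Ps is the price sellers receive.
Demand in terms of Ps becomes Qd = 199.2 − 0.4(Ps − 45) = 217.2 - 0.4Ps. Setting this equal to supply: 217.2 - 0.4Ps = -189.6 + 3.2Ps, so Ps = 113.
Buyers pay Pb = 113 − 45 = 68; Q' = -189.6 + 3.2·113 = 172.
ΔCS = ½(156 + 172)(108 − 68) = 6560; ΔPS = ½(156 + 172)(113 − 108) = 820.
Government spending = 45 × 172 = 7740.
DWL = ½ × 45 × (172 − 156) = 360; fraction = 360 / 7740 = 2/43.

DWL / government spending = 2/43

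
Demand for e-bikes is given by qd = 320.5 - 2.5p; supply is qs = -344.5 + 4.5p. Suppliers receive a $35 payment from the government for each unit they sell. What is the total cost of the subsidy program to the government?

Government cost = $4873.75

Pre-subsidy: 320.5 - 2.5p = -344.5 + 4.5p gives p* = 95, q* = 83.
With the subsidy, sellers receive ps = pb + 35 for each unit, where pb is the price buyers pay.
Supply in terms of pb becomes qs = -344.5 + 4.5(pb + 35) = -187 + 4.5pb. Setting this equal to demand: 320.5 - 2.5pb = -187 + 4.5pb, so pb = 72.5.
Sellers receive ps = 72.5 + 35 = 107.5; q' = 320.5 − 2.5·72.5 = 139.25.
Government outlay = subsidy × quantity = 35 × 139.25 = 4873.75.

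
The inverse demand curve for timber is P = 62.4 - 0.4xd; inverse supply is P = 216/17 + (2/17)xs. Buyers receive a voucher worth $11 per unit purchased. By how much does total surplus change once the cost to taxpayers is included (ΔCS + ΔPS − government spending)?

Net change in total surplus = -$116.875

Pre-subsidy: 62.4 - 0.4x = 216/17 + (2/17)x gives x* = 96 and P* = 24.
With the rebate, buyers effectively pay Pb = Ps − 11, where Ps is the price sellers receive.
On the curves, Pb = 62.4 - 0.4x and Ps = 216/17 + (2/17)x; the wedge Ps − Pb = 11 gives 216/17 + (2/17)x − (62.4 - 0.4x) = 11, so x' = 117.25.
Then Pb = 62.4 − 0.4·117.25 = 15.5 and Ps = 216/17 + (2/17)·117.25 = 26.5.
ΔCS = ½(96 + 117.25)(24 − 15.5) = 906.3125; ΔPS = ½(96 + 117.25)(26.5 − 24) = 266.5625.
Government spending = 11 × 117.25 = 1289.75.
Net change = 906.3125 + 266.5625 − 1289.75 = -116.875. The loss equals the DWL triangle ½·11·21.25.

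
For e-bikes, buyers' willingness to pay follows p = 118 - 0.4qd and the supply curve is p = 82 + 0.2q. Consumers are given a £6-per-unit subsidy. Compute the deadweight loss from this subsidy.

Deadweight loss = £30

Pre-subsidy: 118 - 0.4q = 82 + 0.2q gives q* = 60 and p* = 94.
With the rebate, buyers effectively pay pb = ps − 6, where ps is the price sellers receive.
On the curves, pb = 118 - 0.4q and ps = 82 + 0.2q; the wedge ps − pb = 6 gives 82 + 0.2q − (118 - 0.4q) = 6, so q' = 70.
Then pb = 118 − 0.4·70 = 90 and ps = 82 + 0.2·70 = 96.
The subsidy expands output by 70 − 60 = 10 past the efficient level; on those units the gap between marginal cost and willingness to pay runs from 0 up to 6.
DWL = ½ × 6 × 10 = 30.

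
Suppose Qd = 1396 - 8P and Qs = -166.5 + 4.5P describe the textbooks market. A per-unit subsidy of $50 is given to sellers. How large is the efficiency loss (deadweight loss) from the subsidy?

Deadweight loss = $3600

Pre-subsidy: 1396 - 8P = -166.5 + 4.5P gives P* = 125, Q* = 396.
With the subsidy, sellers receive Ps = Pb + 50 for each unit, where Pb is the price buyers pay.
Supply in terms of Pb becomes Qs = -166.5 + 4.5(Pb + 50) = 58.5 + 4.5Pb. Setting this equal to demand: 1396 - 8Pb = 58.5 + 4.5Pb, so Pb = 107.
Sellers receive Ps = 107 + 50 = 157; Q' = 1396 − 8·107 = 540.
The subsidy expands output by 540 − 396 = 144 past the efficient level; on those units the gap between marginal cost and willingness to pay runs from 0 up to 50.
DWL = ½ × 50 × 144 = 3600.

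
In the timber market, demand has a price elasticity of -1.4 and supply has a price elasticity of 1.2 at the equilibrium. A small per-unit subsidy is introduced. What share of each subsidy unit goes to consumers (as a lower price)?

For a small subsidy around the equilibrium, the benefit split depends on the relative slopes, which at a point are proportional to the elasticities.
Buyer share = εs/(εs + |εd|) = 1.2/(1.2 + 1.4) = 6/13; seller share = |εd|/(εs + |εd|) = 7/13.

Consumer share = 6/13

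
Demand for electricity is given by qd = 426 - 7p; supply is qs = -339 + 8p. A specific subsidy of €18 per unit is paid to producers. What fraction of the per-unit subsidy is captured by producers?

Producer share = 7/15

Pre-subsidy: 426 - 7p = -339 + 8p gives p* = 51, q* = 69.
With the subsidy, sellers receive ps = pb + 18 for each unit, where pb is the price buyers pay.
Supply in terms of pb becomes qs = -339 + 8(pb + 18) = -195 + 8pb. Setting this equal to demand: 426 - 7pb = -195 + 8pb, so pb = 41.4.
Sellers receive ps = 41.4 + 18 = 59.4; q' = 426 − 7·41.4 = 136.2.
Buyers' price falls by p* − pb = 51 − 41.4 = 9.6; sellers' price rises by ps − p* = 59.4 − 51 = 8.4.
So producers capture 8.4/18 = 7/15 of each unit of subsidy.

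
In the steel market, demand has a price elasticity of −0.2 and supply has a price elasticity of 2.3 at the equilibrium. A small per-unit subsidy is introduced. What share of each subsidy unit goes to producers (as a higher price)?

Producer share = 0.08

For a small subsidy around the equilibrium, the benefit split depends on the relative slopes, which at a point are proportional to the elasticities.
Buyer share = εs/(εs + |εd|) = 2.3/(2.3 + 0.2) = 0.92; seller share = |εd|/(εs + |εd|) = 0.08.
So producers capture 0.08 of the subsidy.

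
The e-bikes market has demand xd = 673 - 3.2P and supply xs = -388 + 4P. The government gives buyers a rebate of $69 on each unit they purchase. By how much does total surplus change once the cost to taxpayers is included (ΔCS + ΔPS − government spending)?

Net change in total surplus = -$4232

Pre-subsidy: 673 - 3.2P = -388 + 4P gives P* = 5305/36, x* = 1813/9.
With the rebate, buyers effectively pay Pb = Ps − 69, where Ps is the price sellers receive.
Demand in terms of Ps becomes xd = 673 − 3.2(Ps − 69) = 893.8 - 3.2Ps. Setting this equal to supply: 893.8 - 3.2Ps = -388 + 4Ps, so Ps = 6409/36.
Buyers pay Pb = 6409/36 − 69 = 3925/36; x' = -388 + 4·(6409/36) = 2917/9.
ΔCS = ½(1813/9 + 2917/9)(5305/36 − 3925/36) = 271975/27; ΔPS = ½(1813/9 + 2917/9)(6409/36 − 5305/36) = 217580/27.
Government spending = 69 × 2917/9 = 67091/3.
Net change = 271975/27 + 217580/27 − 67091/3 = -4232. The loss equals the DWL triangle ½·69·368/3.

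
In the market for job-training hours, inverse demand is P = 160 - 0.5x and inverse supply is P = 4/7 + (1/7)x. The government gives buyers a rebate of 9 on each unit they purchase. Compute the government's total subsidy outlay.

Government cost = 2358

Pre-subsidy: 160 - 0.5x = 4/7 + (1/7)x gives x* = 248 and P* = 36.
With the rebate, buyers effectively pay Pb = Ps − 9, where Ps is the price sellers receive.
On the curves, Pb = 160 - 0.5x and Ps = 4/7 + (1/7)x; the wedge Ps − Pb = 9 gives 4/7 + (1/7)x − (160 - 0.5x) = 9, so x' = 262.
Then Pb = 160 − 0.5·262 = 29 and Ps = 4/7 + (1/7)·262 = 38.
Government outlay = subsidy × quantity = 9 × 262 = 2358.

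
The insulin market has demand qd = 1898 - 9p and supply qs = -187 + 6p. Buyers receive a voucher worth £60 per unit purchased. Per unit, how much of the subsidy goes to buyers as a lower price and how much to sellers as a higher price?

Pre-subsidy: 1898 - 9p = -187 + 6p gives p* = 139, q* = 647.
With the rebate, buyers effectively pay pb = ps − 60, where ps is the price sellers receive.
Demand in terms of ps becomes qd = 1898 − 9(ps − 60) = 2438 - 9ps. Setting this equal to supply: 2438 - 9ps = -187 + 6ps, so ps = 175.
Buyers pay pb = 175 − 60 = 115; q' = -187 + 6·175 = 863.
Buyers' price falls by p* − pb = 139 − 115 = 24; sellers' price rises by ps − p* = 175 − 139 = 36.

Buyers gain £24 per unit; sellers gain £36 per unit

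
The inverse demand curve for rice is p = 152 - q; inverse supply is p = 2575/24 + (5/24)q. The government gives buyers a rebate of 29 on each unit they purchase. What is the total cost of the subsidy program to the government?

Pre-subsidy: 152 - q = 2575/24 + (5/24)q gives q* = 37 and p* = 115.
With the rebate, buyers effectively pay pb = ps − 29, where ps is the price sellers receive.
On the curves, pb = 152 - q and ps = 2575/24 + (5/24)q; the wedge ps − pb = 29 gives 2575/24 + (5/24)q − (152 - q) = 29, so q' = 61.
Then pb = 152 − 1·61 = 91 and ps = 2575/24 + (5/24)·61 = 120.
Government outlay = subsidy × quantity = 29 × 61 = 1769.

Government cost = 1769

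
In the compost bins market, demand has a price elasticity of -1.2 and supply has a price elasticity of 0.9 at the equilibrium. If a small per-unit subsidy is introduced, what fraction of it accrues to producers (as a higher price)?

For a small subsidy around the equilibrium, the benefit split depends on the relative slopes, which at a point are proportional to the elasticities.
Buyer share = εs/(εs + |εd|) = 0.9/(0.9 + 1.2) = 3/7; seller share = |εd|/(εs + |εd|) = 4/7.
So producers capture 4/7 of the subsidy.

Producer share = 4/7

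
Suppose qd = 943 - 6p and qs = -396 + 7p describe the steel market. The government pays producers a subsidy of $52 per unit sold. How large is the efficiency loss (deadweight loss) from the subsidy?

Pre-subsidy: 943 - 6p = -396 + 7p gives p* = 103, q* = 325.
With the subsidy, sellers receive ps = pb + 52 for each unit, where pb is the price buyers pay.
Supply in terms of pb becomes qs = -396 + 7(pb + 52) = -32 + 7pb. Setting this equal to demand: 943 - 6pb = -32 + 7pb, so pb = 75.
Sellers receive ps = 75 + 52 = 127; q' = 943 − 6·75 = 493.
The subsidy expands output by 493 − 325 = 168 past the efficient level; on those units the gap between marginal cost and willingness to pay runs from 0 up to 52.
DWL = ½ × 52 × 168 = 4368.

Deadweight loss = $4368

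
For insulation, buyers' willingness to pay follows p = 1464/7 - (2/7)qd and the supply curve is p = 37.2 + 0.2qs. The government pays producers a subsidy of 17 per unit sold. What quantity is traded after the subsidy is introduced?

Pre-subsidy: 1464/7 - (2/7)q = 37.2 + 0.2q gives q* = 354 and p* = 108.
With the subsidy, sellers receive ps = pb + 17 for each unit, where pb is the price buyers pay.
On the curves, pb = 1464/7 - (2/7)q and ps = 37.2 + 0.2q; the wedge ps − pb = 17 gives 37.2 + 0.2q − (1464/7 - (2/7)q) = 17, so q' = 389.
Then pb = 1464/7 − (2/7)·389 = 98 and ps = 37.2 + 0.2·389 = 115.

q' = 389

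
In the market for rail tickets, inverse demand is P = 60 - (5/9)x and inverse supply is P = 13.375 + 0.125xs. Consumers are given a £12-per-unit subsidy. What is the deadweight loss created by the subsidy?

Pre-subsidy: 60 - (5/9)x = 13.375 + 0.125x gives x* = 3357/49 and P* = 1075/49.
With the rebate, buyers effectively pay Pb = Ps − 12, where Ps is the price sellers receive.
On the curves, Pb = 60 - (5/9)x and Ps = 13.375 + 0.125x; the wedge Ps − Pb = 12 gives 13.375 + 0.125x − (60 - (5/9)x) = 12, so x' = 603/7.
Then Pb = 60 − (5/9)·(603/7) = 85/7 and Ps = 13.375 + 0.125·(603/7) = 169/7.
The subsidy expands output by 603/7 − 3357/49 = 864/49 past the efficient level; on those units the gap between marginal cost and willingness to pay runs from 0 up to 12.
DWL = ½ × 12 × 864/49 = 5184/49.

Deadweight loss = 5184/49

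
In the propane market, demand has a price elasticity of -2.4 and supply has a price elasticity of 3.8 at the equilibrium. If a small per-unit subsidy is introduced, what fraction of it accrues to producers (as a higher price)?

Producer share = 12/31

For a small subsidy around the equilibrium, the benefit split depends on the relative slopes, which at a point are proportional to the elasticities.
Buyer share = εs/(εs + |εd|) = 3.8/(3.8 + 2.4) = 19/31; seller share = |εd|/(εs + |εd|) = 12/31.
So producers capture 12/31 of the subsidy.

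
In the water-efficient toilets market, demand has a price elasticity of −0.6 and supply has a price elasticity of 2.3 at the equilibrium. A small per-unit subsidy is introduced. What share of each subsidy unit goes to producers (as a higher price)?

For a small subsidy around the equilibrium, the benefit split depends on the relative slopes, which at a point are proportional to the elasticities.
Buyer share = εs/(εs + |εd|) = 2.3/(2.3 + 0.6) = 23/29; seller share = |εd|/(εs + |εd|) = 6/29.
So producers capture 6/29 of the subsidy.

Producer share = 6/29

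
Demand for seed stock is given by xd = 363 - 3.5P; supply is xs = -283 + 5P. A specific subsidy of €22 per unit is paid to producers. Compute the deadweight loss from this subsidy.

Pre-subsidy: 363 - 3.5P = -283 + 5P gives P* = 76, x* = 97.
With the subsidy, sellers receive Ps = Pb + 22 for each unit, where Pb is the price buyers pay.
Supply in terms of Pb becomes xs = -283 + 5(Pb + 22) = -173 + 5Pb. Setting this equal to demand: 363 - 3.5Pb = -173 + 5Pb, so Pb = 1072/17.
Sellers receive Ps = 1072/17 + 22 = 1446/17; x' = 363 − 3.5·(1072/17) = 2419/17.
The subsidy expands output by 2419/17 − 97 = 770/17 past the efficient level; on those units the gap between marginal cost and willingness to pay runs from 0 up to 22.
DWL = ½ × 22 × 770/17 = 8470/17.

Deadweight loss = 8470/17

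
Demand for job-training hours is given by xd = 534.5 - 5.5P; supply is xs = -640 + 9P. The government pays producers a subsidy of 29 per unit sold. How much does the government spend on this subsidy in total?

Pre-subsidy: 534.5 - 5.5P = -640 + 9P gives P* = 81, x* = 89.
With the subsidy, sellers receive Ps = Pb + 29 for each unit, where Pb is the price buyers pay.
Supply in terms of Pb becomes xs = -640 + 9(Pb + 29) = -379 + 9Pb. Setting this equal to demand: 534.5 - 5.5Pb = -379 + 9Pb, so Pb = 63.
Sellers receive Ps = 63 + 29 = 92; x' = 534.5 − 5.5·63 = 188.
Government outlay = subsidy × quantity = 29 × 188 = 5452.

Government cost = 5452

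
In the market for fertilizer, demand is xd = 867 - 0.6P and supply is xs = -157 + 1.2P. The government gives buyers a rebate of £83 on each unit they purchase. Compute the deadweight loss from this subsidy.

Deadweight loss = £1377.8

Pre-subsidy: 867 - 0.6P = -157 + 1.2P gives P* = 5120/9, x* = 1577/3.
With the rebate, buyers effectively pay Pb = Ps − 83, where Ps is the price sellers receive.
Demand in terms of Ps becomes xd = 867 − 0.6(Ps − 83) = 916.8 - 0.6Ps. Setting this equal to supply: 916.8 - 0.6Ps = -157 + 1.2Ps, so Ps = 5369/9.
Buyers pay Pb = 5369/9 − 83 = 4622/9; x' = -157 + 1.2·(5369/9) = 8383/15.
The subsidy expands output by 8383/15 − 1577/3 = 33.2 past the efficient level; on those units the gap between marginal cost and willingness to pay runs from 0 up to 83.
DWL = ½ × 83 × 33.2 = 1377.8.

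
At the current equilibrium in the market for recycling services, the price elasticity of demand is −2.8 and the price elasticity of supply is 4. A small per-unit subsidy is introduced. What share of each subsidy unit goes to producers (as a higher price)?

Producer share = 7/17

For a small subsidy around the equilibrium, the benefit split depends on the relative slopes, which at a point are proportional to the elasticities.
Buyer share = εs/(εs + |εd|) = 4/(4 + 2.8) = 10/17; seller share = |εd|/(εs + |εd|) = 7/17.
So producers capture 7/17 of the subsidy.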